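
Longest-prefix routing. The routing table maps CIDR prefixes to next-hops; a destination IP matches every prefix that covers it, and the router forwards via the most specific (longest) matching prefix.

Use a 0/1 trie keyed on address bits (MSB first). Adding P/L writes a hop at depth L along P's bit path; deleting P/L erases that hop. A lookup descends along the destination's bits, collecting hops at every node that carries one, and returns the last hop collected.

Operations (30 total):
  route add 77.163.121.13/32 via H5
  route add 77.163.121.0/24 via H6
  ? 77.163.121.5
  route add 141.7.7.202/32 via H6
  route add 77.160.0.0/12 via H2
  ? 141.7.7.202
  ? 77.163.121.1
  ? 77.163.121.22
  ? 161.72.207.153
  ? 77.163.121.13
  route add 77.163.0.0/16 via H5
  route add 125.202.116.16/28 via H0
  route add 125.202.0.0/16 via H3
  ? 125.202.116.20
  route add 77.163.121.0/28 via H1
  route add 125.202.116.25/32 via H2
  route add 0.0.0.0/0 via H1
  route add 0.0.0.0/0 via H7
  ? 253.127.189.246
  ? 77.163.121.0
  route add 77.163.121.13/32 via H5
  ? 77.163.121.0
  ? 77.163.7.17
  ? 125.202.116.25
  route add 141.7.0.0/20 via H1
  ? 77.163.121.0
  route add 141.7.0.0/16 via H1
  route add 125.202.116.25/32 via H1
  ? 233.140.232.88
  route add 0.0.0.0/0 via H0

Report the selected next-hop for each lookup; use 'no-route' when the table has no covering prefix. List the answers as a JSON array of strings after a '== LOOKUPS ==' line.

Trace:
  + 77.163.121.13/32 (H5) depth=32
  + 77.163.121.0/24 (H6) depth=24
  Q 77.163.121.5: descend 0100110110100011011110010000 ; hops seen [H6] ; pick H6
  + 141.7.7.202/32 (H6) depth=32
  + 77.160.0.0/12 (H2) depth=12
  Q 141.7.7.202: descend 10001101000001110000011111001010 ; hops seen [H6] ; pick H6
  Q 77.163.121.1: descend 0100110110100011011110010000 ; hops seen [H2,H6] ; pick H6
  Q 77.163.121.22: descend 010011011010001101111001000 ; hops seen [H2,H6] ; pick H6
  Q 161.72.207.153: descend 10 ; hops seen [∅] ; pick no-route
  Q 77.163.121.13: descend 01001101101000110111100100001101 ; hops seen [H2,H6,H5] ; pick H5
  + 77.163.0.0/16 (H5) depth=16
  + 125.202.116.16/28 (H0) depth=28
  + 125.202.0.0/16 (H3) depth=16
  Q 125.202.116.20: descend 0111110111001010011101000001 ; hops seen [H3,H0] ; pick H0
  + 77.163.121.0/28 (H1) depth=28
  + 125.202.116.25/32 (H2) depth=32
  + 0.0.0.0/0 (H1) depth=0
  + 0.0.0.0/0 (H7) depth=0
  Q 253.127.189.246: descend 1 ; hops seen [H7] ; pick H7
  Q 77.163.121.0: descend 0100110110100011011110010000 ; hops seen [H7,H2,H5,H6,H1] ; pick H1
  + 77.163.121.13/32 (H5) depth=32
  Q 77.163.121.0: descend 0100110110100011011110010000 ; hops seen [H7,H2,H5,H6,H1] ; pick H1
  Q 77.163.7.17: descend 01001101101000110 ; hops seen [H7,H2,H5] ; pick H5
  Q 125.202.116.25: descend 01111101110010100111010000011001 ; hops seen [H7,H3,H0,H2] ; pick H2
  + 141.7.0.0/20 (H1) depth=20
  Q 77.163.121.0: descend 0100110110100011011110010000 ; hops seen [H7,H2,H5,H6,H1] ; pick H1
  + 141.7.0.0/16 (H1) depth=16
  + 125.202.116.25/32 (H1) depth=32
  Q 233.140.232.88: descend 1 ; hops seen [H7] ; pick H7
  + 0.0.0.0/0 (H0) depth=0

== LOOKUPS ==
["H6","H6","H6","H6","no-route","H5","H0","H7","H1","H1","H5","H2","H1","H7"]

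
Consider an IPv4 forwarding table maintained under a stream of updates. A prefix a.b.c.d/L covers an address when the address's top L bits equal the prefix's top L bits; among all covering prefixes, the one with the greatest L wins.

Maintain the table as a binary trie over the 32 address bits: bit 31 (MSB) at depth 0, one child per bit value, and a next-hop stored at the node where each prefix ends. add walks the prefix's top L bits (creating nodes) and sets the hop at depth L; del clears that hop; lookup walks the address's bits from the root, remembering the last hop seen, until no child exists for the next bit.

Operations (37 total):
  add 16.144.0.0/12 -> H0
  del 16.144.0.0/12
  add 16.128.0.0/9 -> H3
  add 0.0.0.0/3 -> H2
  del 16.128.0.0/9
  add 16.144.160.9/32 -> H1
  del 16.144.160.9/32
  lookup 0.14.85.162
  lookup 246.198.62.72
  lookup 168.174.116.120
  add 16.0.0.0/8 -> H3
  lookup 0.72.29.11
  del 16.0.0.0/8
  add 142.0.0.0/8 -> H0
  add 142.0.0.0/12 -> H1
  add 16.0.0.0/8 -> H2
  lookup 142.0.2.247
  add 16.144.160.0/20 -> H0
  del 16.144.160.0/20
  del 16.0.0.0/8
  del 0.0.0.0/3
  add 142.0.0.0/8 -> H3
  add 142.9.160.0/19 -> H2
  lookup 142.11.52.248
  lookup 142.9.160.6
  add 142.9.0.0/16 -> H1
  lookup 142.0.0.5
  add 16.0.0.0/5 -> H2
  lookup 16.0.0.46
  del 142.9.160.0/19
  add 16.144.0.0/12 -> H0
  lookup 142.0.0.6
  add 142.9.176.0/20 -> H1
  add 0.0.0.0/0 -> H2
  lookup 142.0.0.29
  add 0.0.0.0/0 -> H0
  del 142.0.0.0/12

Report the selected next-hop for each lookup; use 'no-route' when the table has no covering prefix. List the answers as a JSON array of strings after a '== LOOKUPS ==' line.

Process each operation:
  add 16.144.0.0/12 -> H0 at depth 12
  - 16.144.0.0/12 clear@12
  add 16.128.0.0/9 -> H3 at depth 9
  add 0.0.0.0/3 -> H2 at depth 3
  - 16.128.0.0/9 clear@9
  add 16.144.160.9/32 -> H1 at depth 32
  - 16.144.160.9/32 clear@32
  ? 0.14.85.162  path d0:-→d1:-→d2:-→d3:H2  best=H2
  ? 246.198.62.72  path d0:-  best=no-route
  ? 168.174.116.120  path d0:-  best=no-route
  add 16.0.0.0/8 -> H3 at depth 8
  ? 0.72.29.11  path d0:-→d1:-→d2:-→d3:H2  best=H2
  - 16.0.0.0/8 clear@8
  add 142.0.0.0/8 -> H0 at depth 8
  add 142.0.0.0/12 -> H1 at depth 12
  add 16.0.0.0/8 -> H2 at depth 8
  ? 142.0.2.247  path d0:-→d1:-→d2:-→d3:-→d4:-→d5:-→d6:-→d7:-→d8:H0→d9:-→d10:-→d11:-→d12:H1  best=H1
  add 16.144.160.0/20 -> H0 at depth 20
  - 16.144.160.0/20 clear@20
  - 16.0.0.0/8 clear@8
  - 0.0.0.0/3 clear@3
  add 142.0.0.0/8 -> H3 at depth 8
  add 142.9.160.0/19 -> H2 at depth 19
  ? 142.11.52.248  path d0:-→d1:-→d2:-→d3:-→d4:-→d5:-→d6:-→d7:-→d8:H3→d9:-→d10:-→d11:-→d12:H1→d13:-→d14:-  best=H1
  ? 142.9.160.6  path d0:-→d1:-→d2:-→d3:-→d4:-→d5:-→d6:-→d7:-→d8:H3→d9:-→d10:-→d11:-→d12:H1→d13:-→d14:-→d15:-→d16:-→d17:-→d18:-→d19:H2  best=H2
  add 142.9.0.0/16 -> H1 at depth 16
  ? 142.0.0.5  path d0:-→d1:-→d2:-→d3:-→d4:-→d5:-→d6:-→d7:-→d8:H3→d9:-→d10:-→d11:-→d12:H1  best=H1
  add 16.0.0.0/5 -> H2 at depth 5
  ? 16.0.0.46  path d0:-→d1:-→d2:-→d3:-→d4:-→d5:H2→d6:-→d7:-→d8:-  best=H2
  - 142.9.160.0/19 clear@19
  add 16.144.0.0/12 -> H0 at depth 12
  ? 142.0.0.6  path d0:-→d1:-→d2:-→d3:-→d4:-→d5:-→d6:-→d7:-→d8:H3→d9:-→d10:-→d11:-→d12:H1  best=H1
  add 142.9.176.0/20 -> H1 at depth 20
  add 0.0.0.0/0 -> H2 at depth 0
  ? 142.0.0.29  path d0:H2→d1:-→d2:-→d3:-→d4:-→d5:-→d6:-→d7:-→d8:H3→d9:-→d10:-→d11:-→d12:H1  best=H1
  add 0.0.0.0/0 -> H0 at depth 0
  - 142.0.0.0/12 clear@12

== LOOKUPS ==
["H2","no-route","no-route","H2","H1","H1","H2","H1","H2","H1","H1"]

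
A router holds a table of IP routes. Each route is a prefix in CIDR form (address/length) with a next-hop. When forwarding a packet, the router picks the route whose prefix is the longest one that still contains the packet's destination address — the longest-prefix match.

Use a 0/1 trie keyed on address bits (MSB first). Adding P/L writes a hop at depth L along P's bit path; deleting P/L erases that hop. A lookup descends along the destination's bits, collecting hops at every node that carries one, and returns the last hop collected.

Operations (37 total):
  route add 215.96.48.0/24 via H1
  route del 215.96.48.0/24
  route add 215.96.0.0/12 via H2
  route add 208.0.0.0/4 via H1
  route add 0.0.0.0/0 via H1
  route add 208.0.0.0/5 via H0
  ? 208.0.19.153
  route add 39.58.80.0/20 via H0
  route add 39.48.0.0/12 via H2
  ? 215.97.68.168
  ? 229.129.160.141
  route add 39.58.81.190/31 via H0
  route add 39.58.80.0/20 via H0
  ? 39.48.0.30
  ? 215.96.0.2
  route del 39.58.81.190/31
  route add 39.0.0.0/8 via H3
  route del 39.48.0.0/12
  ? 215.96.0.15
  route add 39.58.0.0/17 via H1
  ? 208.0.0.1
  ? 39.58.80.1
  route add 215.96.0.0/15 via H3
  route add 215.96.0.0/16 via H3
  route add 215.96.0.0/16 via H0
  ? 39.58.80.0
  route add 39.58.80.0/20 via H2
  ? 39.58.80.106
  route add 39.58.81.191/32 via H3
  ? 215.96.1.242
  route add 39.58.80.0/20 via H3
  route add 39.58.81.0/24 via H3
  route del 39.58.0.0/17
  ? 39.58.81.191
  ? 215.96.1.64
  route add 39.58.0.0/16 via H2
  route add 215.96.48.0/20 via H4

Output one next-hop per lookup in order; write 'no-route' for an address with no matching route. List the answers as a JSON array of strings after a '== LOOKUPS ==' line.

Apply in order:
  add 215.96.48.0/24 -> H1 at depth 24
  - 215.96.48.0/24 clear@24
  add 215.96.0.0/12 -> H2 at depth 12
  add 208.0.0.0/4 -> H1 at depth 4
  add 0.0.0.0/0 -> H1 at depth 0
  add 208.0.0.0/5 -> H0 at depth 5
  Q 208.0.19.153: descend 11010 ; hops seen [H1,H1,H0] ; pick H0
  add 39.58.80.0/20 -> H0 at depth 20
  add 39.48.0.0/12 -> H2 at depth 12
  Q 215.97.68.168: descend 110101110110000 ; hops seen [H1,H1,H0,H2] ; pick H2
  Q 229.129.160.141: descend 11 ; hops seen [H1] ; pick H1
  add 39.58.81.190/31 -> H0 at depth 31
  add 39.58.80.0/20 -> H0 at depth 20
  Q 39.48.0.30: descend 001001110011 ; hops seen [H1,H2] ; pick H2
  Q 215.96.0.2: descend 110101110110000000 ; hops seen [H1,H1,H0,H2] ; pick H2
  - 39.58.81.190/31 clear@31
  add 39.0.0.0/8 -> H3 at depth 8
  - 39.48.0.0/12 clear@12
  Q 215.96.0.15: descend 110101110110000000 ; hops seen [H1,H1,H0,H2] ; pick H2
  add 39.58.0.0/17 -> H1 at depth 17
  Q 208.0.0.1: descend 11010 ; hops seen [H1,H1,H0] ; pick H0
  Q 39.58.80.1: descend 00100111001110100101000 ; hops seen [H1,H3,H1,H0] ; pick H0
  add 215.96.0.0/15 -> H3 at depth 15
  add 215.96.0.0/16 -> H3 at depth 16
  add 215.96.0.0/16 -> H0 at depth 16
  Q 39.58.80.0: descend 00100111001110100101000 ; hops seen [H1,H3,H1,H0] ; pick H0
  add 39.58.80.0/20 -> H2 at depth 20
  Q 39.58.80.106: descend 00100111001110100101000 ; hops seen [H1,H3,H1,H2] ; pick H2
  add 39.58.81.191/32 -> H3 at depth 32
  Q 215.96.1.242: descend 110101110110000000 ; hops seen [H1,H1,H0,H2,H3,H0] ; pick H0
  add 39.58.80.0/20 -> H3 at depth 20
  add 39.58.81.0/24 -> H3 at depth 24
  - 39.58.0.0/17 clear@17
  Q 39.58.81.191: descend 00100111001110100101000110111111 ; hops seen [H1,H3,H3,H3,H3] ; pick H3
  Q 215.96.1.64: descend 110101110110000000 ; hops seen [H1,H1,H0,H2,H3,H0] ; pick H0
  add 39.58.0.0/16 -> H2 at depth 16
  add 215.96.48.0/20 -> H4 at depth 20

== LOOKUPS ==
["H0","H2","H1","H2","H2","H2","H0","H0","H0","H2","H0","H3","H0"]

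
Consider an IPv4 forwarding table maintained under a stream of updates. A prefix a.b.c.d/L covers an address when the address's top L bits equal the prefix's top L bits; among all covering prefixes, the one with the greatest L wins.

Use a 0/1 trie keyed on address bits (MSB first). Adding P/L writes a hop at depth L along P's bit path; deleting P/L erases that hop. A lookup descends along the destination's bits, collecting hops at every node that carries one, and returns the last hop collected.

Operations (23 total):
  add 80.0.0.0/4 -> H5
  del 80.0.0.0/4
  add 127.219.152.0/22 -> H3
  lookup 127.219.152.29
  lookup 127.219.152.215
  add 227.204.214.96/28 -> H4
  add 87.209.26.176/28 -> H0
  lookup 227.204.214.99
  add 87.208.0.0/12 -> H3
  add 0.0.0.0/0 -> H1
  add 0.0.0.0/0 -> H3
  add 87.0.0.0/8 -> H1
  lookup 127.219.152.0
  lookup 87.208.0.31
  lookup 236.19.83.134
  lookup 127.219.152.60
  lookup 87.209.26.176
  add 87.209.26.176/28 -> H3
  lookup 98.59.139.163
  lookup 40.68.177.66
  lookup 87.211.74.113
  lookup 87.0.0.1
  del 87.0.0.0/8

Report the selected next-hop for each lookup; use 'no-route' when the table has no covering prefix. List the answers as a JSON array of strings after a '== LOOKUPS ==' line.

Process each operation:
  + 80.0.0.0/4 (H5) depth=4
  del 80.0.0.0/4 (clear depth 4)
  + 127.219.152.0/22 (H3) depth=22
  ? 127.219.152.29  path d0:-→d1:-→d2:-→d3:-→d4:-→d5:-→d6:-→d7:-→d8:-→d9:-→d10:-→d11:-→d12:-→d13:-→d14:-→d15:-→d16:-→d17:-→d18:-→d19:-→d20:-→d21:-→d22:H3  best=H3
  ? 127.219.152.215  path d0:-→d1:-→d2:-→d3:-→d4:-→d5:-→d6:-→d7:-→d8:-→d9:-→d10:-→d11:-→d12:-→d13:-→d14:-→d15:-→d16:-→d17:-→d18:-→d19:-→d20:-→d21:-→d22:H3  best=H3
  + 227.204.214.96/28 (H4) depth=28
  + 87.209.26.176/28 (H0) depth=28
  ? 227.204.214.99  path d0:-→d1:-→d2:-→d3:-→d4:-→d5:-→d6:-→d7:-→d8:-→d9:-→d10:-→d11:-→d12:-→d13:-→d14:-→d15:-→d16:-→d17:-→d18:-→d19:-→d20:-→d21:-→d22:-→d23:-→d24:-→d25:-→d26:-→d27:-→d28:H4  best=H4
  + 87.208.0.0/12 (H3) depth=12
  + 0.0.0.0/0 (H1) depth=0
  + 0.0.0.0/0 (H3) depth=0
  + 87.0.0.0/8 (H1) depth=8
  ? 127.219.152.0  path d0:H3→d1:-→d2:-→d3:-→d4:-→d5:-→d6:-→d7:-→d8:-→d9:-→d10:-→d11:-→d12:-→d13:-→d14:-→d15:-→d16:-→d17:-→d18:-→d19:-→d20:-→d21:-→d22:H3  best=H3
  ? 87.208.0.31  path d0:H3→d1:-→d2:-→d3:-→d4:-→d5:-→d6:-→d7:-→d8:H1→d9:-→d10:-→d11:-→d12:H3→d13:-→d14:-→d15:-  best=H3
  ? 236.19.83.134  path d0:H3→d1:-→d2:-→d3:-→d4:-  best=H3
  ? 127.219.152.60  path d0:H3→d1:-→d2:-→d3:-→d4:-→d5:-→d6:-→d7:-→d8:-→d9:-→d10:-→d11:-→d12:-→d13:-→d14:-→d15:-→d16:-→d17:-→d18:-→d19:-→d20:-→d21:-→d22:H3  best=H3
  ? 87.209.26.176  path d0:H3→d1:-→d2:-→d3:-→d4:-→d5:-→d6:-→d7:-→d8:H1→d9:-→d10:-→d11:-→d12:H3→d13:-→d14:-→d15:-→d16:-→d17:-→d18:-→d19:-→d20:-→d21:-→d22:-→d23:-→d24:-→d25:-→d26:-→d27:-→d28:H0  best=H0
  + 87.209.26.176/28 (H3) depth=28
  ? 98.59.139.163  path d0:H3→d1:-→d2:-→d3:-  best=H3
  ? 40.68.177.66  path d0:H3→d1:-  best=H3
  ? 87.211.74.113  path d0:H3→d1:-→d2:-→d3:-→d4:-→d5:-→d6:-→d7:-→d8:H1→d9:-→d10:-→d11:-→d12:H3→d13:-→d14:-  best=H3
  ? 87.0.0.1  path d0:H3→d1:-→d2:-→d3:-→d4:-→d5:-→d6:-→d7:-→d8:H1  best=H1
  del 87.0.0.0/8 (clear depth 8)

== LOOKUPS ==
["H3","H3","H4","H3","H3","H3","H3","H0","H3","H3","H3","H1"]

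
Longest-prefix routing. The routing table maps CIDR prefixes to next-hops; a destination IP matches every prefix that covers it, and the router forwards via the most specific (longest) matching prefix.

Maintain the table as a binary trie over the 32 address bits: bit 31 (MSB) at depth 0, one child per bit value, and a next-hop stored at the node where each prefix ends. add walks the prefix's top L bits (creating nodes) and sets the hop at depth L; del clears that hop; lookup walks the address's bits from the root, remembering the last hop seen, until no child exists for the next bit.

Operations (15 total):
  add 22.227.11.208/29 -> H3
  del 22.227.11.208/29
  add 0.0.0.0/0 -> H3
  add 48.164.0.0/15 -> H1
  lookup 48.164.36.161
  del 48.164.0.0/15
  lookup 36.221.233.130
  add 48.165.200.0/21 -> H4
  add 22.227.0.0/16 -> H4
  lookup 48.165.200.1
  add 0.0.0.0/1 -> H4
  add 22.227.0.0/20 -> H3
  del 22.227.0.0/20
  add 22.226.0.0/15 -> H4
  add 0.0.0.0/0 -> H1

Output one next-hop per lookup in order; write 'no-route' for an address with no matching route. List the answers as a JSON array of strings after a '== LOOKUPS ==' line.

Process each operation:
  + 22.227.11.208/29 (H3) depth=29
  del 22.227.11.208/29 (clear depth 29)
  + 0.0.0.0/0 (H3) depth=0
  + 48.164.0.0/15 (H1) depth=15
  ? 48.164.36.161  path d0:H3→d1:-→d2:-→d3:-→d4:-→d5:-→d6:-→d7:-→d8:-→d9:-→d10:-→d11:-→d12:-→d13:-→d14:-→d15:H1  best=H1
  del 48.164.0.0/15 (clear depth 15)
  ? 36.221.233.130  path d0:H3→d1:-→d2:-→d3:-  best=H3
  + 48.165.200.0/21 (H4) depth=21
  + 22.227.0.0/16 (H4) depth=16
  ? 48.165.200.1  path d0:H3→d1:-→d2:-→d3:-→d4:-→d5:-→d6:-→d7:-→d8:-→d9:-→d10:-→d11:-→d12:-→d13:-→d14:-→d15:-→d16:-→d17:-→d18:-→d19:-→d20:-→d21:H4  best=H4
  + 0.0.0.0/1 (H4) depth=1
  + 22.227.0.0/20 (H3) depth=20
  del 22.227.0.0/20 (clear depth 20)
  + 22.226.0.0/15 (H4) depth=15
  + 0.0.0.0/0 (H1) depth=0

== LOOKUPS ==
["H1","H3","H4"]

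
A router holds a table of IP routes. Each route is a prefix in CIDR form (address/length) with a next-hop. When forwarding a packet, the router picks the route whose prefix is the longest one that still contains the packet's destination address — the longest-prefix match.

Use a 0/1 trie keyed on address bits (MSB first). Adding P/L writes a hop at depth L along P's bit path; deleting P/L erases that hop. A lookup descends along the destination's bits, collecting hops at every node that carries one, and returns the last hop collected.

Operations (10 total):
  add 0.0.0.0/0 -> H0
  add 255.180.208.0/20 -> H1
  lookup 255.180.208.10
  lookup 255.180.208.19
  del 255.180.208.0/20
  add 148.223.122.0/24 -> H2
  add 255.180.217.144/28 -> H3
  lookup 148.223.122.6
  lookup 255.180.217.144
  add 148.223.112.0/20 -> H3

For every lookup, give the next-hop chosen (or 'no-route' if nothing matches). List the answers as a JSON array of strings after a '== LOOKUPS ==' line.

Apply in order:
  + 0.0.0.0/0 (H0) depth=0
  + 255.180.208.0/20 (H1) depth=20
  lookup 255.180.208.10: bits 11111111101101001101 walk d0:H0→d1:-→d2:-→d3:-→d4:-→d5:-→d6:-→d7:-→d8:-→d9:-→d10:-→d11:-→d12:-→d13:-→d14:-→d15:-→d16:-→d17:-→d18:-→d19:-→d20:H1 -> H1
  lookup 255.180.208.19: bits 11111111101101001101 walk d0:H0→d1:-→d2:-→d3:-→d4:-→d5:-→d6:-→d7:-→d8:-→d9:-→d10:-→d11:-→d12:-→d13:-→d14:-→d15:-→d16:-→d17:-→d18:-→d19:-→d20:H1 -> H1
  - 255.180.208.0/20 clear@20
  + 148.223.122.0/24 (H2) depth=24
  + 255.180.217.144/28 (H3) depth=28
  lookup 148.223.122.6: bits 100101001101111101111010 walk d0:H0→d1:-→d2:-→d3:-→d4:-→d5:-→d6:-→d7:-→d8:-→d9:-→d10:-→d11:-→d12:-→d13:-→d14:-→d15:-→d16:-→d17:-→d18:-→d19:-→d20:-→d21:-→d22:-→d23:-→d24:H2 -> H2
  lookup 255.180.217.144: bits 1111111110110100110110011001 walk d0:H0→d1:-→d2:-→d3:-→d4:-→d5:-→d6:-→d7:-→d8:-→d9:-→d10:-→d11:-→d12:-→d13:-→d14:-→d15:-→d16:-→d17:-→d18:-→d19:-→d20:-→d21:-→d22:-→d23:-→d24:-→d25:-→d26:-→d27:-→d28:H3 -> H3
  + 148.223.112.0/20 (H3) depth=20

== LOOKUPS ==
["H1","H1","H2","H3"]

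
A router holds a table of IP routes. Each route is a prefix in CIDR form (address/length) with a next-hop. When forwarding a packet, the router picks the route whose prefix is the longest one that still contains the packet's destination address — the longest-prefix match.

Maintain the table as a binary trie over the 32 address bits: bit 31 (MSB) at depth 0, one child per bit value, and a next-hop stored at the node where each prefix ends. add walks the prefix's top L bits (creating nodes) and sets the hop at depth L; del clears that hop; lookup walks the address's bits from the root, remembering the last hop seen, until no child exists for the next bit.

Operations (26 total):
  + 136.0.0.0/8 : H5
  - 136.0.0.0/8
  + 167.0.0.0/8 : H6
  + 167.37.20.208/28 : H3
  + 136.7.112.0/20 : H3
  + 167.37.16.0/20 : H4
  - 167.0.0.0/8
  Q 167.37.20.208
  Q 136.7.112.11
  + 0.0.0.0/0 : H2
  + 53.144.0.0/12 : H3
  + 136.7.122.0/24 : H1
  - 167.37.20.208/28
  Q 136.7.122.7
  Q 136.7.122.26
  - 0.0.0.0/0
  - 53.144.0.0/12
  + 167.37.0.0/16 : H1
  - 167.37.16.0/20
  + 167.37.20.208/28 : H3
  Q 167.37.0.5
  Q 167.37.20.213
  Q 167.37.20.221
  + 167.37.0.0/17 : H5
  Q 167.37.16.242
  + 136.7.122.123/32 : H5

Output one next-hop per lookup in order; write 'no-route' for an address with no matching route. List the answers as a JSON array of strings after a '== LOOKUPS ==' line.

Process each operation:
  + 136.0.0.0/8 (H5) depth=8
  del 136.0.0.0/8 (clear depth 8)
  + 167.0.0.0/8 (H6) depth=8
  + 167.37.20.208/28 (H3) depth=28
  + 136.7.112.0/20 (H3) depth=20
  + 167.37.16.0/20 (H4) depth=20
  del 167.0.0.0/8 (clear depth 8)
  Q 167.37.20.208: descend 1010011100100101000101001101 ; hops seen [H4,H3] ; pick H3
  Q 136.7.112.11: descend 10001000000001110111 ; hops seen [H3] ; pick H3
  + 0.0.0.0/0 (H2) depth=0
  + 53.144.0.0/12 (H3) depth=12
  + 136.7.122.0/24 (H1) depth=24
  del 167.37.20.208/28 (clear depth 28)
  Q 136.7.122.7: descend 100010000000011101111010 ; hops seen [H2,H3,H1] ; pick H1
  Q 136.7.122.26: descend 100010000000011101111010 ; hops seen [H2,H3,H1] ; pick H1
  del 0.0.0.0/0 (clear depth 0)
  del 53.144.0.0/12 (clear depth 12)
  + 167.37.0.0/16 (H1) depth=16
  del 167.37.16.0/20 (clear depth 20)
  + 167.37.20.208/28 (H3) depth=28
  Q 167.37.0.5: descend 1010011100100101000 ; hops seen [H1] ; pick H1
  Q 167.37.20.213: descend 1010011100100101000101001101 ; hops seen [H1,H3] ; pick H3
  Q 167.37.20.221: descend 1010011100100101000101001101 ; hops seen [H1,H3] ; pick H3
  + 167.37.0.0/17 (H5) depth=17
  Q 167.37.16.242: descend 101001110010010100010 ; hops seen [H1,H5] ; pick H5
  + 136.7.122.123/32 (H5) depth=32

== LOOKUPS ==
["H3","H3","H1","H1","H1","H3","H3","H5"]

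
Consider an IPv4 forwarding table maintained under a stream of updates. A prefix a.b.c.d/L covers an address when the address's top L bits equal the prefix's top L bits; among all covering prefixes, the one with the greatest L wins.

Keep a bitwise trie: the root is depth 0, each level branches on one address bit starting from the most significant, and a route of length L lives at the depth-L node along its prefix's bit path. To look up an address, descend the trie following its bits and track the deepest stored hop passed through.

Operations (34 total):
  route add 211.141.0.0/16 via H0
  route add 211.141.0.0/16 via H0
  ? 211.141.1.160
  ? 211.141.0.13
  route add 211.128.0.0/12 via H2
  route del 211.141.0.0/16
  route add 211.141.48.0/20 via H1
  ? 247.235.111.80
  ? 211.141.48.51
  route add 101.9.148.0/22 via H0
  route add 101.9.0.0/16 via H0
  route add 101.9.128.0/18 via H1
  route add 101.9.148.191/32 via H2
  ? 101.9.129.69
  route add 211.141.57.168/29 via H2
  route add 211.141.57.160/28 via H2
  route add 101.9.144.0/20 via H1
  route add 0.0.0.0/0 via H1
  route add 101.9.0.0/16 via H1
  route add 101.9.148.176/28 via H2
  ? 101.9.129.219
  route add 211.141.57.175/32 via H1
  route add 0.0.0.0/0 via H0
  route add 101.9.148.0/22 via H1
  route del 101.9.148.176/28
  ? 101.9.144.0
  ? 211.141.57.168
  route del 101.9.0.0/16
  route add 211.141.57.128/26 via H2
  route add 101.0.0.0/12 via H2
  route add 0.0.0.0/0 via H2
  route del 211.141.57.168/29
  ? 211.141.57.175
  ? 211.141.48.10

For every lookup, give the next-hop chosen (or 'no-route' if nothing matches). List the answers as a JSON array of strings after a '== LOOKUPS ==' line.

Apply in order:
  add 211.141.0.0/16 -> H0 at depth 16
  add 211.141.0.0/16 -> H0 at depth 16
  ? 211.141.1.160  path d0:-→d1:-→d2:-→d3:-→d4:-→d5:-→d6:-→d7:-→d8:-→d9:-→d10:-→d11:-→d12:-→d13:-→d14:-→d15:-→d16:H0  best=H0
  ? 211.141.0.13  path d0:-→d1:-→d2:-→d3:-→d4:-→d5:-→d6:-→d7:-→d8:-→d9:-→d10:-→d11:-→d12:-→d13:-→d14:-→d15:-→d16:H0  best=H0
  add 211.128.0.0/12 -> H2 at depth 12
  - 211.141.0.0/16 clear@16
  add 211.141.48.0/20 -> H1 at depth 20
  ? 247.235.111.80  path d0:-→d1:-→d2:-  best=no-route
  ? 211.141.48.51  path d0:-→d1:-→d2:-→d3:-→d4:-→d5:-→d6:-→d7:-→d8:-→d9:-→d10:-→d11:-→d12:H2→d13:-→d14:-→d15:-→d16:-→d17:-→d18:-→d19:-→d20:H1  best=H1
  add 101.9.148.0/22 -> H0 at depth 22
  add 101.9.0.0/16 -> H0 at depth 16
  add 101.9.128.0/18 -> H1 at depth 18
  add 101.9.148.191/32 -> H2 at depth 32
  ? 101.9.129.69  path d0:-→d1:-→d2:-→d3:-→d4:-→d5:-→d6:-→d7:-→d8:-→d9:-→d10:-→d11:-→d12:-→d13:-→d14:-→d15:-→d16:H0→d17:-→d18:H1→d19:-  best=H1
  add 211.141.57.168/29 -> H2 at depth 29
  add 211.141.57.160/28 -> H2 at depth 28
  add 101.9.144.0/20 -> H1 at depth 20
  add 0.0.0.0/0 -> H1 at depth 0
  add 101.9.0.0/16 -> H1 at depth 16
  add 101.9.148.176/28 -> H2 at depth 28
  ? 101.9.129.219  path d0:H1→d1:-→d2:-→d3:-→d4:-→d5:-→d6:-→d7:-→d8:-→d9:-→d10:-→d11:-→d12:-→d13:-→d14:-→d15:-→d16:H1→d17:-→d18:H1→d19:-  best=H1
  add 211.141.57.175/32 -> H1 at depth 32
  add 0.0.0.0/0 -> H0 at depth 0
  add 101.9.148.0/22 -> H1 at depth 22
  - 101.9.148.176/28 clear@28
  ? 101.9.144.0  path d0:H0→d1:-→d2:-→d3:-→d4:-→d5:-→d6:-→d7:-→d8:-→d9:-→d10:-→d11:-→d12:-→d13:-→d14:-→d15:-→d16:H1→d17:-→d18:H1→d19:-→d20:H1→d21:-  best=H1
  ? 211.141.57.168  path d0:H0→d1:-→d2:-→d3:-→d4:-→d5:-→d6:-→d7:-→d8:-→d9:-→d10:-→d11:-→d12:H2→d13:-→d14:-→d15:-→d16:-→d17:-→d18:-→d19:-→d20:H1→d21:-→d22:-→d23:-→d24:-→d25:-→d26:-→d27:-→d28:H2→d29:H2  best=H2
  - 101.9.0.0/16 clear@16
  add 211.141.57.128/26 -> H2 at depth 26
  add 101.0.0.0/12 -> H2 at depth 12
  add 0.0.0.0/0 -> H2 at depth 0
  - 211.141.57.168/29 clear@29
  ? 211.141.57.175  path d0:H2→d1:-→d2:-→d3:-→d4:-→d5:-→d6:-→d7:-→d8:-→d9:-→d10:-→d11:-→d12:H2→d13:-→d14:-→d15:-→d16:-→d17:-→d18:-→d19:-→d20:H1→d21:-→d22:-→d23:-→d24:-→d25:-→d26:H2→d27:-→d28:H2→d29:-→d30:-→d31:-→d32:H1  best=H1
  ? 211.141.48.10  path d0:H2→d1:-→d2:-→d3:-→d4:-→d5:-→d6:-→d7:-→d8:-→d9:-→d10:-→d11:-→d12:H2→d13:-→d14:-→d15:-→d16:-→d17:-→d18:-→d19:-→d20:H1  best=H1

== LOOKUPS ==
["H0","H0","no-route","H1","H1","H1","H1","H2","H1","H1"]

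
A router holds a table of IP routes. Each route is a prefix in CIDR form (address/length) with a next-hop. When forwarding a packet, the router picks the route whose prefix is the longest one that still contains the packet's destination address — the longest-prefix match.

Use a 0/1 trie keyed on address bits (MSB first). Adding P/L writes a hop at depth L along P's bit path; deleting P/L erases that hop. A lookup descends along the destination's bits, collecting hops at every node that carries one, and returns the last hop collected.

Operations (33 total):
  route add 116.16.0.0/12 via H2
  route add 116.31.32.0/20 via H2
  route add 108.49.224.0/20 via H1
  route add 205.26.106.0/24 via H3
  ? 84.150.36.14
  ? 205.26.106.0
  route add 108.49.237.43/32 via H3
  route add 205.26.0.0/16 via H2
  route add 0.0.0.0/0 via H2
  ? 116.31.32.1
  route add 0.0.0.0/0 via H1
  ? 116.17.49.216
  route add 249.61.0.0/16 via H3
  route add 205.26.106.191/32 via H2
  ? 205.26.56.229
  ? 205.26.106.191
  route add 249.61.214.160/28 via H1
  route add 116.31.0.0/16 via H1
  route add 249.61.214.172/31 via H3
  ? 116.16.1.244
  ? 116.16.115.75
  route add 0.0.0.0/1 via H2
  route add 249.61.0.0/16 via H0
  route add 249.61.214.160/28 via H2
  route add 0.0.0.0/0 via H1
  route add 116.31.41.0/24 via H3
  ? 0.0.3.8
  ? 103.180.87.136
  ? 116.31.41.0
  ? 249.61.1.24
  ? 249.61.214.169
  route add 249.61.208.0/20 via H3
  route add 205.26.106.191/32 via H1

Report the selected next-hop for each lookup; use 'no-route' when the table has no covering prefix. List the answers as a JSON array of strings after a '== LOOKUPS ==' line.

Process each operation:
  + 116.16.0.0/12 (H2) depth=12
  + 116.31.32.0/20 (H2) depth=20
  + 108.49.224.0/20 (H1) depth=20
  + 205.26.106.0/24 (H3) depth=24
  Q 84.150.36.14: descend 01 ; hops seen [∅] ; pick no-route
  Q 205.26.106.0: descend 110011010001101001101010 ; hops seen [H3] ; pick H3
  + 108.49.237.43/32 (H3) depth=32
  + 205.26.0.0/16 (H2) depth=16
  + 0.0.0.0/0 (H2) depth=0
  Q 116.31.32.1: descend 01110100000111110010 ; hops seen [H2,H2,H2] ; pick H2
  + 0.0.0.0/0 (H1) depth=0
  Q 116.17.49.216: descend 011101000001 ; hops seen [H1,H2] ; pick H2
  + 249.61.0.0/16 (H3) depth=16
  + 205.26.106.191/32 (H2) depth=32
  Q 205.26.56.229: descend 11001101000110100 ; hops seen [H1,H2] ; pick H2
  Q 205.26.106.191: descend 11001101000110100110101010111111 ; hops seen [H1,H2,H3,H2] ; pick H2
  + 249.61.214.160/28 (H1) depth=28
  + 116.31.0.0/16 (H1) depth=16
  + 249.61.214.172/31 (H3) depth=31
  Q 116.16.1.244: descend 011101000001 ; hops seen [H1,H2] ; pick H2
  Q 116.16.115.75: descend 011101000001 ; hops seen [H1,H2] ; pick H2
  + 0.0.0.0/1 (H2) depth=1
  + 249.61.0.0/16 (H0) depth=16
  + 249.61.214.160/28 (H2) depth=28
  + 0.0.0.0/0 (H1) depth=0
  + 116.31.41.0/24 (H3) depth=24
  Q 0.0.3.8: descend 0 ; hops seen [H1,H2] ; pick H2
  Q 103.180.87.136: descend 0110 ; hops seen [H1,H2] ; pick H2
  Q 116.31.41.0: descend 011101000001111100101001 ; hops seen [H1,H2,H2,H1,H2,H3] ; pick H3
  Q 249.61.1.24: descend 1111100100111101 ; hops seen [H1,H0] ; pick H0
  Q 249.61.214.169: descend 11111001001111011101011010101 ; hops seen [H1,H0,H2] ; pick H2
  + 249.61.208.0/20 (H3) depth=20
  + 205.26.106.191/32 (H1) depth=32

== LOOKUPS ==
["no-route","H3","H2","H2","H2","H2","H2","H2","H2","H2","H3","H0","H2"]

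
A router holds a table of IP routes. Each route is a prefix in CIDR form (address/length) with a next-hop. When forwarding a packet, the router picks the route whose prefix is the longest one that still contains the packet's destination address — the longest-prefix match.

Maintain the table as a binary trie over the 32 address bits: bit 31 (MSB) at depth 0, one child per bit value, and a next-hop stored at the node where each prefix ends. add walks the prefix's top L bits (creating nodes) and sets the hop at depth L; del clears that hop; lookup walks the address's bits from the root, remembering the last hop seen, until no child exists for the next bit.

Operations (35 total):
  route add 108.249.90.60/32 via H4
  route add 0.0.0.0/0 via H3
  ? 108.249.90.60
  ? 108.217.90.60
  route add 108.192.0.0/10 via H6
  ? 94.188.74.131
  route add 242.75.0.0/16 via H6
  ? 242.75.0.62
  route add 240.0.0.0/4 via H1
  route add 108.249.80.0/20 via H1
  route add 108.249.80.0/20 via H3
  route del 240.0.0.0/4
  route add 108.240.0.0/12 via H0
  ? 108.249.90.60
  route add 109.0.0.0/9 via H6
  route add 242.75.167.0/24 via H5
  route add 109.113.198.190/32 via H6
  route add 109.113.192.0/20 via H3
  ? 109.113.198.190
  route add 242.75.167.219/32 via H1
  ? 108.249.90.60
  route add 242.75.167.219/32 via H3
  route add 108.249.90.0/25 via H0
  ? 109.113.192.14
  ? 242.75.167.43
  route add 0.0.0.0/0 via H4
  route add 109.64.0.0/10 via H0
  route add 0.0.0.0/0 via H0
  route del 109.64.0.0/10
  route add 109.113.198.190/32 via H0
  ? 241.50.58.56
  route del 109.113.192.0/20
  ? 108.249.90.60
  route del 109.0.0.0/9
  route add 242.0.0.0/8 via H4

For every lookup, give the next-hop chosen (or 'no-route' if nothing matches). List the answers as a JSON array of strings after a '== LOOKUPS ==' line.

Apply in order:
  add 108.249.90.60/32 -> H4 at depth 32
  add 0.0.0.0/0 -> H3 at depth 0
  ? 108.249.90.60  path d0:H3→d1:-→d2:-→d3:-→d4:-→d5:-→d6:-→d7:-→d8:-→d9:-→d10:-→d11:-→d12:-→d13:-→d14:-→d15:-→d16:-→d17:-→d18:-→d19:-→d20:-→d21:-→d22:-→d23:-→d24:-→d25:-→d26:-→d27:-→d28:-→d29:-→d30:-→d31:-→d32:H4  best=H4
  ? 108.217.90.60  path d0:H3→d1:-→d2:-→d3:-→d4:-→d5:-→d6:-→d7:-→d8:-→d9:-→d10:-  best=H3
  add 108.192.0.0/10 -> H6 at depth 10
  ? 94.188.74.131  path d0:H3→d1:-→d2:-  best=H3
  add 242.75.0.0/16 -> H6 at depth 16
  ? 242.75.0.62  path d0:H3→d1:-→d2:-→d3:-→d4:-→d5:-→d6:-→d7:-→d8:-→d9:-→d10:-→d11:-→d12:-→d13:-→d14:-→d15:-→d16:H6  best=H6
  add 240.0.0.0/4 -> H1 at depth 4
  add 108.249.80.0/20 -> H1 at depth 20
  add 108.249.80.0/20 -> H3 at depth 20
  - 240.0.0.0/4 clear@4
  add 108.240.0.0/12 -> H0 at depth 12
  ? 108.249.90.60  path d0:H3→d1:-→d2:-→d3:-→d4:-→d5:-→d6:-→d7:-→d8:-→d9:-→d10:H6→d11:-→d12:H0→d13:-→d14:-→d15:-→d16:-→d17:-→d18:-→d19:-→d20:H3→d21:-→d22:-→d23:-→d24:-→d25:-→d26:-→d27:-→d28:-→d29:-→d30:-→d31:-→d32:H4  best=H4
  add 109.0.0.0/9 -> H6 at depth 9
  add 242.75.167.0/24 -> H5 at depth 24
  add 109.113.198.190/32 -> H6 at depth 32
  add 109.113.192.0/20 -> H3 at depth 20
  ? 109.113.198.190  path d0:H3→d1:-→d2:-→d3:-→d4:-→d5:-→d6:-→d7:-→d8:-→d9:H6→d10:-→d11:-→d12:-→d13:-→d14:-→d15:-→d16:-→d17:-→d18:-→d19:-→d20:H3→d21:-→d22:-→d23:-→d24:-→d25:-→d26:-→d27:-→d28:-→d29:-→d30:-→d31:-→d32:H6  best=H6
  add 242.75.167.219/32 -> H1 at depth 32
  ? 108.249.90.60  path d0:H3→d1:-→d2:-→d3:-→d4:-→d5:-→d6:-→d7:-→d8:-→d9:-→d10:H6→d11:-→d12:H0→d13:-→d14:-→d15:-→d16:-→d17:-→d18:-→d19:-→d20:H3→d21:-→d22:-→d23:-→d24:-→d25:-→d26:-→d27:-→d28:-→d29:-→d30:-→d31:-→d32:H4  best=H4
  add 242.75.167.219/32 -> H3 at depth 32
  add 108.249.90.0/25 -> H0 at depth 25
  ? 109.113.192.14  path d0:H3→d1:-→d2:-→d3:-→d4:-→d5:-→d6:-→d7:-→d8:-→d9:H6→d10:-→d11:-→d12:-→d13:-→d14:-→d15:-→d16:-→d17:-→d18:-→d19:-→d20:H3→d21:-  best=H3
  ? 242.75.167.43  path d0:H3→d1:-→d2:-→d3:-→d4:-→d5:-→d6:-→d7:-→d8:-→d9:-→d10:-→d11:-→d12:-→d13:-→d14:-→d15:-→d16:H6→d17:-→d18:-→d19:-→d20:-→d21:-→d22:-→d23:-→d24:H5  best=H5
  add 0.0.0.0/0 -> H4 at depth 0
  add 109.64.0.0/10 -> H0 at depth 10
  add 0.0.0.0/0 -> H0 at depth 0
  - 109.64.0.0/10 clear@10
  add 109.113.198.190/32 -> H0 at depth 32
  ? 241.50.58.56  path d0:H0→d1:-→d2:-→d3:-→d4:-→d5:-→d6:-  best=H0
  - 109.113.192.0/20 clear@20
  ? 108.249.90.60  path d0:H0→d1:-→d2:-→d3:-→d4:-→d5:-→d6:-→d7:-→d8:-→d9:-→d10:H6→d11:-→d12:H0→d13:-→d14:-→d15:-→d16:-→d17:-→d18:-→d19:-→d20:H3→d21:-→d22:-→d23:-→d24:-→d25:H0→d26:-→d27:-→d28:-→d29:-→d30:-→d31:-→d32:H4  best=H4
  - 109.0.0.0/9 clear@9
  add 242.0.0.0/8 -> H4 at depth 8

== LOOKUPS ==
["H4","H3","H3","H6","H4","H6","H4","H3","H5","H0","H4"]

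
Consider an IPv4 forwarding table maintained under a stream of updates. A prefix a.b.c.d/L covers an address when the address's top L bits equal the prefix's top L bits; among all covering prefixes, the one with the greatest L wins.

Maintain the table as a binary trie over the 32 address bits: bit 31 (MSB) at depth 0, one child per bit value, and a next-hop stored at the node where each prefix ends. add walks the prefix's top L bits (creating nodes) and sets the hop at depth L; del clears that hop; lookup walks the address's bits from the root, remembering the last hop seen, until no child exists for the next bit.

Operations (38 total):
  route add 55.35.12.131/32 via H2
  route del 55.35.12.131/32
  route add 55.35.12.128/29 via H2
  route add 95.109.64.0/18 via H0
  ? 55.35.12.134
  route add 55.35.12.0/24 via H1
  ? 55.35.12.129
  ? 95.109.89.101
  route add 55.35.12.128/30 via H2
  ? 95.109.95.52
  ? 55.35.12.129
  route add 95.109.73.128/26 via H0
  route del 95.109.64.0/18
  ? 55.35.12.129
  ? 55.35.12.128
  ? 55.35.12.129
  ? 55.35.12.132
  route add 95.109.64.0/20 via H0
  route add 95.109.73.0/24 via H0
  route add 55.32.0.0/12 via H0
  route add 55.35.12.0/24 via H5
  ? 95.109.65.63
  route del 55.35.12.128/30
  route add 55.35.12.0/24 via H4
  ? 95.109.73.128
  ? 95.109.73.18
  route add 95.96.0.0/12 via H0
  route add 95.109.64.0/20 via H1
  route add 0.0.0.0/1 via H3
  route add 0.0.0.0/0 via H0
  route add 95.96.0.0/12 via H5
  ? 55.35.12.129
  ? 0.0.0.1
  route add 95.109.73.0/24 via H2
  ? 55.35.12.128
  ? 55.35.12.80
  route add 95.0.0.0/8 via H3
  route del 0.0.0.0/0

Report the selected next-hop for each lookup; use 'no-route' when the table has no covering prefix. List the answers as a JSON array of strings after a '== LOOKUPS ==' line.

Apply in order:
  + 55.35.12.131/32 (H2) depth=32
  del 55.35.12.131/32 (clear depth 32)
  + 55.35.12.128/29 (H2) depth=29
  + 95.109.64.0/18 (H0) depth=18
  ? 55.35.12.134  path d0:-→d1:-→d2:-→d3:-→d4:-→d5:-→d6:-→d7:-→d8:-→d9:-→d10:-→d11:-→d12:-→d13:-→d14:-→d15:-→d16:-→d17:-→d18:-→d19:-→d20:-→d21:-→d22:-→d23:-→d24:-→d25:-→d26:-→d27:-→d28:-→d29:H2  best=H2
  + 55.35.12.0/24 (H1) depth=24
  ? 55.35.12.129  path d0:-→d1:-→d2:-→d3:-→d4:-→d5:-→d6:-→d7:-→d8:-→d9:-→d10:-→d11:-→d12:-→d13:-→d14:-→d15:-→d16:-→d17:-→d18:-→d19:-→d20:-→d21:-→d22:-→d23:-→d24:H1→d25:-→d26:-→d27:-→d28:-→d29:H2→d30:-  best=H2
  ? 95.109.89.101  path d0:-→d1:-→d2:-→d3:-→d4:-→d5:-→d6:-→d7:-→d8:-→d9:-→d10:-→d11:-→d12:-→d13:-→d14:-→d15:-→d16:-→d17:-→d18:H0  best=H0
  + 55.35.12.128/30 (H2) depth=30
  ? 95.109.95.52  path d0:-→d1:-→d2:-→d3:-→d4:-→d5:-→d6:-→d7:-→d8:-→d9:-→d10:-→d11:-→d12:-→d13:-→d14:-→d15:-→d16:-→d17:-→d18:H0  best=H0
  ? 55.35.12.129  path d0:-→d1:-→d2:-→d3:-→d4:-→d5:-→d6:-→d7:-→d8:-→d9:-→d10:-→d11:-→d12:-→d13:-→d14:-→d15:-→d16:-→d17:-→d18:-→d19:-→d20:-→d21:-→d22:-→d23:-→d24:H1→d25:-→d26:-→d27:-→d28:-→d29:H2→d30:H2  best=H2
  + 95.109.73.128/26 (H0) depth=26
  del 95.109.64.0/18 (clear depth 18)
  ? 55.35.12.129  path d0:-→d1:-→d2:-→d3:-→d4:-→d5:-→d6:-→d7:-→d8:-→d9:-→d10:-→d11:-→d12:-→d13:-→d14:-→d15:-→d16:-→d17:-→d18:-→d19:-→d20:-→d21:-→d22:-→d23:-→d24:H1→d25:-→d26:-→d27:-→d28:-→d29:H2→d30:H2  best=H2
  ? 55.35.12.128  path d0:-→d1:-→d2:-→d3:-→d4:-→d5:-→d6:-→d7:-→d8:-→d9:-→d10:-→d11:-→d12:-→d13:-→d14:-→d15:-→d16:-→d17:-→d18:-→d19:-→d20:-→d21:-→d22:-→d23:-→d24:H1→d25:-→d26:-→d27:-→d28:-→d29:H2→d30:H2  best=H2
  ? 55.35.12.129  path d0:-→d1:-→d2:-→d3:-→d4:-→d5:-→d6:-→d7:-→d8:-→d9:-→d10:-→d11:-→d12:-→d13:-→d14:-→d15:-→d16:-→d17:-→d18:-→d19:-→d20:-→d21:-→d22:-→d23:-→d24:H1→d25:-→d26:-→d27:-→d28:-→d29:H2→d30:H2  best=H2
  ? 55.35.12.132  path d0:-→d1:-→d2:-→d3:-→d4:-→d5:-→d6:-→d7:-→d8:-→d9:-→d10:-→d11:-→d12:-→d13:-→d14:-→d15:-→d16:-→d17:-→d18:-→d19:-→d20:-→d21:-→d22:-→d23:-→d24:H1→d25:-→d26:-→d27:-→d28:-→d29:H2  best=H2
  + 95.109.64.0/20 (H0) depth=20
  + 95.109.73.0/24 (H0) depth=24
  + 55.32.0.0/12 (H0) depth=12
  + 55.35.12.0/24 (H5) depth=24
  ? 95.109.65.63  path d0:-→d1:-→d2:-→d3:-→d4:-→d5:-→d6:-→d7:-→d8:-→d9:-→d10:-→d11:-→d12:-→d13:-→d14:-→d15:-→d16:-→d17:-→d18:-→d19:-→d20:H0  best=H0
  del 55.35.12.128/30 (clear depth 30)
  + 55.35.12.0/24 (H4) depth=24
  ? 95.109.73.128  path d0:-→d1:-→d2:-→d3:-→d4:-→d5:-→d6:-→d7:-→d8:-→d9:-→d10:-→d11:-→d12:-→d13:-→d14:-→d15:-→d16:-→d17:-→d18:-→d19:-→d20:H0→d21:-→d22:-→d23:-→d24:H0→d25:-→d26:H0  best=H0
  ? 95.109.73.18  path d0:-→d1:-→d2:-→d3:-→d4:-→d5:-→d6:-→d7:-→d8:-→d9:-→d10:-→d11:-→d12:-→d13:-→d14:-→d15:-→d16:-→d17:-→d18:-→d19:-→d20:H0→d21:-→d22:-→d23:-→d24:H0  best=H0
  + 95.96.0.0/12 (H0) depth=12
  + 95.109.64.0/20 (H1) depth=20
  + 0.0.0.0/1 (H3) depth=1
  + 0.0.0.0/0 (H0) depth=0
  + 95.96.0.0/12 (H5) depth=12
  ? 55.35.12.129  path d0:H0→d1:H3→d2:-→d3:-→d4:-→d5:-→d6:-→d7:-→d8:-→d9:-→d10:-→d11:-→d12:H0→d13:-→d14:-→d15:-→d16:-→d17:-→d18:-→d19:-→d20:-→d21:-→d22:-→d23:-→d24:H4→d25:-→d26:-→d27:-→d28:-→d29:H2→d30:-  best=H2
  ? 0.0.0.1  path d0:H0→d1:H3→d2:-  best=H3
  + 95.109.73.0/24 (H2) depth=24
  ? 55.35.12.128  path d0:H0→d1:H3→d2:-→d3:-→d4:-→d5:-→d6:-→d7:-→d8:-→d9:-→d10:-→d11:-→d12:H0→d13:-→d14:-→d15:-→d16:-→d17:-→d18:-→d19:-→d20:-→d21:-→d22:-→d23:-→d24:H4→d25:-→d26:-→d27:-→d28:-→d29:H2→d30:-  best=H2
  ? 55.35.12.80  path d0:H0→d1:H3→d2:-→d3:-→d4:-→d5:-→d6:-→d7:-→d8:-→d9:-→d10:-→d11:-→d12:H0→d13:-→d14:-→d15:-→d16:-→d17:-→d18:-→d19:-→d20:-→d21:-→d22:-→d23:-→d24:H4  best=H4
  + 95.0.0.0/8 (H3) depth=8
  del 0.0.0.0/0 (clear depth 0)

== LOOKUPS ==
["H2","H2","H0","H0","H2","H2","H2","H2","H2","H0","H0","H0","H2","H3","H2","H4"]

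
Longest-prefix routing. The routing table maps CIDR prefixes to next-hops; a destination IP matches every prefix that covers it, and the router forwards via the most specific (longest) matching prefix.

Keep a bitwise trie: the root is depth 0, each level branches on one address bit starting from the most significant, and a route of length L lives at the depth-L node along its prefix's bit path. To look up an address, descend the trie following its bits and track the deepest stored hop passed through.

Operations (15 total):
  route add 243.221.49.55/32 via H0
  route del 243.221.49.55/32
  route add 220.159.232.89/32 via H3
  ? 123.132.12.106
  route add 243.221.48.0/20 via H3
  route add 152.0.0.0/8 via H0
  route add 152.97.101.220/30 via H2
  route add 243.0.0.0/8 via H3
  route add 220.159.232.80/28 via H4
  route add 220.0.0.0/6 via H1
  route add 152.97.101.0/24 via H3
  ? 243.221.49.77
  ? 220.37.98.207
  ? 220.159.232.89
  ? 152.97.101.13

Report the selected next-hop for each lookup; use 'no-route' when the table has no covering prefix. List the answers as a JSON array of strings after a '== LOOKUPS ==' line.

Trace:
  + 243.221.49.55/32 (H0) depth=32
  - 243.221.49.55/32 clear@32
  + 220.159.232.89/32 (H3) depth=32
  Q 123.132.12.106: descend ε ; hops seen [∅] ; pick no-route
  + 243.221.48.0/20 (H3) depth=20
  + 152.0.0.0/8 (H0) depth=8
  + 152.97.101.220/30 (H2) depth=30
  + 243.0.0.0/8 (H3) depth=8
  + 220.159.232.80/28 (H4) depth=28
  + 220.0.0.0/6 (H1) depth=6
  + 152.97.101.0/24 (H3) depth=24
  Q 243.221.49.77: descend 1111001111011101001100010 ; hops seen [H3,H3] ; pick H3
  Q 220.37.98.207: descend 11011100 ; hops seen [H1] ; pick H1
  Q 220.159.232.89: descend 11011100100111111110100001011001 ; hops seen [H1,H4,H3] ; pick H3
  Q 152.97.101.13: descend 100110000110000101100101 ; hops seen [H0,H3] ; pick H3

== LOOKUPS ==
["no-route","H3","H1","H3","H3"]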